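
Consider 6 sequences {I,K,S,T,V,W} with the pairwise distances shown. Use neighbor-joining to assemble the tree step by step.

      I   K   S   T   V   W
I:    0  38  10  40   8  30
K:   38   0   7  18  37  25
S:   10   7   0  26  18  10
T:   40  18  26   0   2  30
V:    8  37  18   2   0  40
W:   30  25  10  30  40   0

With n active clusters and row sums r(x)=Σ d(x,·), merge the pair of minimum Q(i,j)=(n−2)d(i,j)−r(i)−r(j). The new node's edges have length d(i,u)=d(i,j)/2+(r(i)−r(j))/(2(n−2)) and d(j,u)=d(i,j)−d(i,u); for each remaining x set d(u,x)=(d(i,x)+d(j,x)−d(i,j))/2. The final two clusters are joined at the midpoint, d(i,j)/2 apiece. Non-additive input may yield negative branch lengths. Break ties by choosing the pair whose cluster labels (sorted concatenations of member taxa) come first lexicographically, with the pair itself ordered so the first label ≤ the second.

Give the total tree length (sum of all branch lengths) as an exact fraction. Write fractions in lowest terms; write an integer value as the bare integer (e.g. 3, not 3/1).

859/16

step 1: merge (T,V) at d=2, Q=-213; branch lengths T→19/8, V→-3/8; new cluster TV
  updated: d(I,TV)=23, d(K,TV)=53/2, d(S,TV)=21, d(TV,W)=34
step 2: merge (I,TV) at d=23, Q=-273/2; branch lengths I→131/12, TV→145/12; new cluster ITV
  updated: d(ITV,K)=83/4, d(ITV,S)=4, d(ITV,W)=41/2
step 3: merge (ITV,W) at d=41/2, Q=-239/4; branch lengths ITV→123/16, W→205/16; new cluster ITVW
  updated: d(ITVW,K)=101/8, d(ITVW,S)=-13/4
step 4: merge (ITVW,K) at d=101/8, Q=-131/8; branch lengths ITVW→19/16, K→183/16; new cluster IKTVW
  updated: d(IKTVW,S)=-71/16
step 5: merge (IKTVW,S) at d=-71/16; branch lengths IKTVW→-71/32, S→-71/32; new cluster IKSTVW
final tree: ((((I:131/12,(T:19/8,V:-3/8):145/12):123/16,W:205/16):19/16,K:183/16):-71/32,S:-71/32)
total length: 859/16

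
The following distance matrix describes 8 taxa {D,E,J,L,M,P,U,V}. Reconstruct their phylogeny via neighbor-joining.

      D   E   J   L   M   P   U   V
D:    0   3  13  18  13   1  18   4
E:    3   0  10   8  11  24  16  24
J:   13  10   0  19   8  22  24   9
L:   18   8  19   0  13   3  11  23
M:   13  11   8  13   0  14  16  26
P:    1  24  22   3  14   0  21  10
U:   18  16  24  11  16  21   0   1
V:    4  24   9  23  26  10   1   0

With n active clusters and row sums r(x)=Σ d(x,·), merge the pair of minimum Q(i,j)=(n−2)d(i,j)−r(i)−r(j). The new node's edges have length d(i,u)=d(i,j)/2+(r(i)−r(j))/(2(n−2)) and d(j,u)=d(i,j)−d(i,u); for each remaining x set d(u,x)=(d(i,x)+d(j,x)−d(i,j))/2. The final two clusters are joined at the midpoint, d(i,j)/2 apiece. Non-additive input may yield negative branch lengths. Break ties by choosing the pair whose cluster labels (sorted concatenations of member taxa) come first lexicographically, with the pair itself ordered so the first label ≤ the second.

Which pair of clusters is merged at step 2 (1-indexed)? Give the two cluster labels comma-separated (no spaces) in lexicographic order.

L,P

iteration 1: select U,V (d=1, Q=-198); attach at lengths (4/3, -1/3); label the merged cluster UV
  updated: d(D,UV)=21/2, d(E,UV)=39/2, d(J,UV)=16, d(L,UV)=33/2, d(M,UV)=41/2, d(P,UV)=15
iteration 2: select L,P (d=3, Q=-283/2); attach at lengths (27/20, 33/20); label the merged cluster LP
  updated: d(D,LP)=8, d(E,LP)=29/2, d(J,LP)=19, d(LP,M)=12, d(LP,UV)=57/4
iteration 3: select J,M (d=8, Q=-197/2); attach at lengths (67/16, 61/16); label the merged cluster JM
  updated: d(D,JM)=9, d(E,JM)=13/2, d(JM,LP)=23/2, d(JM,UV)=57/4
iteration 4: select E,JM (d=13/2, Q=-261/4); attach at lengths (29/8, 23/8); label the merged cluster EJM
  updated: d(D,EJM)=11/4, d(EJM,LP)=39/4, d(EJM,UV)=109/8
iteration 5: select D,EJM (d=11/4, Q=-335/8); attach at lengths (5/32, 83/32); label the merged cluster DEJM
  updated: d(DEJM,LP)=15/2, d(DEJM,UV)=171/16
iteration 6: select DEJM,LP (d=15/2, Q=-519/16); attach at lengths (63/32, 177/32); label the merged cluster DEJLMP
  updated: d(DEJLMP,UV)=279/32
iteration 7: select DEJLMP,UV (d=279/32); attach at lengths (279/64, 279/64); label the merged cluster DEJLMPUV
final tree: (((D:5/32,(E:29/8,(J:67/16,M:61/16):23/8):83/32):63/32,(L:27/20,P:33/20):177/32):279/64,(U:4/3,V:-1/3):279/64)
total length: 1199/32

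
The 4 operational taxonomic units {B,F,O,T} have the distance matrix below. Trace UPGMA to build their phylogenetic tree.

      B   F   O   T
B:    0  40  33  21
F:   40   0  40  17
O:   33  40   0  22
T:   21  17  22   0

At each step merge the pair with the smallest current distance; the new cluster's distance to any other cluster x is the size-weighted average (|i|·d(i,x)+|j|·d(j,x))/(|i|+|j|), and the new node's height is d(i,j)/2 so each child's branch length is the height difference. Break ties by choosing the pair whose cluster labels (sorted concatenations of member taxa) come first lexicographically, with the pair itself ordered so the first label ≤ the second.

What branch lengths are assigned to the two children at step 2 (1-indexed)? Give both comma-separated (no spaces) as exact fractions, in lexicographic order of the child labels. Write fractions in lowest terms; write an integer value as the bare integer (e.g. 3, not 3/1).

1. join F+T (d=17) ⇒ FT; edges |F|=17/2, |T|=17/2
  updated: d(B,FT)=61/2, d(FT,O)=31
2. join B+FT (d=61/2) ⇒ BFT; edges |B|=61/4, |FT|=27/4
  updated: d(BFT,O)=95/3
3. join BFT+O (d=95/3) ⇒ BFOT; edges |BFT|=7/12, |O|=95/6
final tree: ((B:61/4,(F:17/2,T:17/2):27/4):7/12,O:95/6)
total length: 665/12

61/4,27/4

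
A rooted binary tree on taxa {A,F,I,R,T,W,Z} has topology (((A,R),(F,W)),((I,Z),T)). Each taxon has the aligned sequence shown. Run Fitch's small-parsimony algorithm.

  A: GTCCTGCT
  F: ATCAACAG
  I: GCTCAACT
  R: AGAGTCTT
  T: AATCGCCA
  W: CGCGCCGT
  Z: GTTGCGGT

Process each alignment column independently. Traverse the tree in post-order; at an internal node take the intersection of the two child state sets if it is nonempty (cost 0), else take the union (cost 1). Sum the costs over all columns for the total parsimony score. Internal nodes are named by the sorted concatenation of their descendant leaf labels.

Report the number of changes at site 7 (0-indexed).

2

site 0, node AR: A={G} ∪ R={A} → {A,G} (+1)
site 0, node FW: F={A} ∪ W={C} → {A,C} (+1)
site 0, node AFRW: AR={A,G} ∩ FW={A,C} → {A} (+0)
site 0, node IZ: I={G} ∩ Z={G} → {G} (+0)
site 0, node ITZ: IZ={G} ∪ T={A} → {A,G} (+1)
site 0, node AFIRTWZ: AFRW={A} ∩ ITZ={A,G} → {A} (+0)
site 1, node AR: A={T} ∪ R={G} → {G,T} (+1)
site 1, node FW: F={T} ∪ W={G} → {G,T} (+1)
site 1, node AFRW: AR={G,T} ∩ FW={G,T} → {G,T} (+0)
site 1, node IZ: I={C} ∪ Z={T} → {C,T} (+1)
site 1, node ITZ: IZ={C,T} ∪ T={A} → {A,C,T} (+1)
site 1, node AFIRTWZ: AFRW={G,T} ∩ ITZ={A,C,T} → {T} (+0)
site 2, node AR: A={C} ∪ R={A} → {A,C} (+1)
site 2, node FW: F={C} ∩ W={C} → {C} (+0)
site 2, node AFRW: AR={A,C} ∩ FW={C} → {C} (+0)
site 2, node IZ: I={T} ∩ Z={T} → {T} (+0)
site 2, node ITZ: IZ={T} ∩ T={T} → {T} (+0)
site 2, node AFIRTWZ: AFRW={C} ∪ ITZ={T} → {C,T} (+1)
site 3, node AR: A={C} ∪ R={G} → {C,G} (+1)
site 3, node FW: F={A} ∪ W={G} → {A,G} (+1)
site 3, node AFRW: AR={C,G} ∩ FW={A,G} → {G} (+0)
site 3, node IZ: I={C} ∪ Z={G} → {C,G} (+1)
site 3, node ITZ: IZ={C,G} ∩ T={C} → {C} (+0)
site 3, node AFIRTWZ: AFRW={G} ∪ ITZ={C} → {C,G} (+1)
site 4, node AR: A={T} ∩ R={T} → {T} (+0)
site 4, node FW: F={A} ∪ W={C} → {A,C} (+1)
site 4, node AFRW: AR={T} ∪ FW={A,C} → {A,C,T} (+1)
site 4, node IZ: I={A} ∪ Z={C} → {A,C} (+1)
site 4, node ITZ: IZ={A,C} ∪ T={G} → {A,C,G} (+1)
site 4, node AFIRTWZ: AFRW={A,C,T} ∩ ITZ={A,C,G} → {A,C} (+0)
site 5, node AR: A={G} ∪ R={C} → {C,G} (+1)
site 5, node FW: F={C} ∩ W={C} → {C} (+0)
site 5, node AFRW: AR={C,G} ∩ FW={C} → {C} (+0)
site 5, node IZ: I={A} ∪ Z={G} → {A,G} (+1)
site 5, node ITZ: IZ={A,G} ∪ T={C} → {A,C,G} (+1)
site 5, node AFIRTWZ: AFRW={C} ∩ ITZ={A,C,G} → {C} (+0)
site 6, node AR: A={C} ∪ R={T} → {C,T} (+1)
site 6, node FW: F={A} ∪ W={G} → {A,G} (+1)
site 6, node AFRW: AR={C,T} ∪ FW={A,G} → {A,C,G,T} (+1)
site 6, node IZ: I={C} ∪ Z={G} → {C,G} (+1)
site 6, node ITZ: IZ={C,G} ∩ T={C} → {C} (+0)
site 6, node AFIRTWZ: AFRW={A,C,G,T} ∩ ITZ={C} → {C} (+0)
site 7, node AR: A={T} ∩ R={T} → {T} (+0)
site 7, node FW: F={G} ∪ W={T} → {G,T} (+1)
site 7, node AFRW: AR={T} ∩ FW={G,T} → {T} (+0)
site 7, node IZ: I={T} ∩ Z={T} → {T} (+0)
site 7, node ITZ: IZ={T} ∪ T={A} → {A,T} (+1)
site 7, node AFIRTWZ: AFRW={T} ∩ ITZ={A,T} → {T} (+0)
per-site changes: [3, 4, 2, 4, 4, 3, 4, 2]; total = 26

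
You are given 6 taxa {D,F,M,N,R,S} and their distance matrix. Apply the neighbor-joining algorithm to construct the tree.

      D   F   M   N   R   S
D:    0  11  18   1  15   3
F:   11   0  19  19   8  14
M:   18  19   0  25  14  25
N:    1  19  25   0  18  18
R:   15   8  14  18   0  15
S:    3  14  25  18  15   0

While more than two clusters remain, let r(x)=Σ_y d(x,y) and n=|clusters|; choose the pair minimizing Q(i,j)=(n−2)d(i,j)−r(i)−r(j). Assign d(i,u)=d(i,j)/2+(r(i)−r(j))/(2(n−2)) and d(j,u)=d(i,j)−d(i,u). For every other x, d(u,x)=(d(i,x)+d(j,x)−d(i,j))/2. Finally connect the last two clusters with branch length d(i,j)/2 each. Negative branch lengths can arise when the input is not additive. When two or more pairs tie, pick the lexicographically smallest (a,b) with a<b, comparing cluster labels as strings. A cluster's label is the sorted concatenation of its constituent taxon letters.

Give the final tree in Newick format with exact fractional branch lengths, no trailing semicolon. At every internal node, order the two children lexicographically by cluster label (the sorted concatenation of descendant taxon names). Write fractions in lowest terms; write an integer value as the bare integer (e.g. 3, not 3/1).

step 1: merge (D,N) at d=1, Q=-125; branch lengths D→-29/8, N→37/8; new cluster DN
  updated: d(DN,F)=29/2, d(DN,M)=21, d(DN,R)=16, d(DN,S)=10
step 2: merge (DN,S) at d=10, Q=-191/2; branch lengths DN→55/12, S→65/12; new cluster DNS
  updated: d(DNS,F)=37/4, d(DNS,M)=18, d(DNS,R)=21/2
step 3: merge (DNS,F) at d=37/4, Q=-111/2; branch lengths DNS→5, F→17/4; new cluster DFNS
  updated: d(DFNS,M)=111/8, d(DFNS,R)=37/8
step 4: merge (DFNS,M) at d=111/8, Q=-65/2; branch lengths DFNS→9/4, M→93/8; new cluster DFMNS
  updated: d(DFMNS,R)=19/8
step 5: merge (DFMNS,R) at d=19/8; branch lengths DFMNS→19/16, R→19/16; new cluster DFMNRS
final tree: (((((D:-29/8,N:37/8):55/12,S:65/12):5,F:17/4):9/4,M:93/8):19/16,R:19/16)
total length: 73/2

(((((D:-29/8,N:37/8):55/12,S:65/12):5,F:17/4):9/4,M:93/8):19/16,R:19/16)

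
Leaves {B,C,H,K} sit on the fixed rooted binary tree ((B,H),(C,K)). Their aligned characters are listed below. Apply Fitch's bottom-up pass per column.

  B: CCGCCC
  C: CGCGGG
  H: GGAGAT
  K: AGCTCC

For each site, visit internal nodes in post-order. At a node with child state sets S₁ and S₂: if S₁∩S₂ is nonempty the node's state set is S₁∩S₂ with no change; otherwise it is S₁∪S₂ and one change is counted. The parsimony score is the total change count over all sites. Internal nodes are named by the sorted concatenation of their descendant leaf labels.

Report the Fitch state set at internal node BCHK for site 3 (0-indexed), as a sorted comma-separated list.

BH@0: {C} ∪ {G} = {C,G} (union, +1)
CK@0: {C} ∪ {A} = {A,C} (union, +1)
BCHK@0: {C,G} ∩ {A,C} = {C} (intersection, +0)
BH@1: {C} ∪ {G} = {C,G} (union, +1)
CK@1: {G} ∩ {G} = {G} (intersection, +0)
BCHK@1: {C,G} ∩ {G} = {G} (intersection, +0)
BH@2: {G} ∪ {A} = {A,G} (union, +1)
CK@2: {C} ∩ {C} = {C} (intersection, +0)
BCHK@2: {A,G} ∪ {C} = {A,C,G} (union, +1)
BH@3: {C} ∪ {G} = {C,G} (union, +1)
CK@3: {G} ∪ {T} = {G,T} (union, +1)
BCHK@3: {C,G} ∩ {G,T} = {G} (intersection, +0)
BH@4: {C} ∪ {A} = {A,C} (union, +1)
CK@4: {G} ∪ {C} = {C,G} (union, +1)
BCHK@4: {A,C} ∩ {C,G} = {C} (intersection, +0)
BH@5: {C} ∪ {T} = {C,T} (union, +1)
CK@5: {G} ∪ {C} = {C,G} (union, +1)
BCHK@5: {C,T} ∩ {C,G} = {C} (intersection, +0)
per-site changes: [2, 1, 2, 2, 2, 2]; total = 11

G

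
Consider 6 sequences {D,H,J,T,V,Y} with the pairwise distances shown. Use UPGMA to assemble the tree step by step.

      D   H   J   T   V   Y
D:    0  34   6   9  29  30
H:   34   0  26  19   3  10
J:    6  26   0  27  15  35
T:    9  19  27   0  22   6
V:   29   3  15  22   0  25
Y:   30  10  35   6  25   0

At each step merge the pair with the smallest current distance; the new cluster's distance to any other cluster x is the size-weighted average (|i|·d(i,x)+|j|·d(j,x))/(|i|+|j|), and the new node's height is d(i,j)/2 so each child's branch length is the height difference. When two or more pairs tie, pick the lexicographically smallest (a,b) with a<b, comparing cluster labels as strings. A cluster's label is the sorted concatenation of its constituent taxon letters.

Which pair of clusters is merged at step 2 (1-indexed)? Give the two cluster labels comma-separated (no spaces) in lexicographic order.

D,J

iteration 1: select H,V (d=3); attach at lengths (3/2, 3/2); label the merged cluster HV
  updated: d(D,HV)=63/2, d(HV,J)=41/2, d(HV,T)=41/2, d(HV,Y)=35/2
iteration 2: select D,J (d=6); attach at lengths (3, 3); label the merged cluster DJ
  updated: d(DJ,HV)=26, d(DJ,T)=18, d(DJ,Y)=65/2
iteration 3: select T,Y (d=6); attach at lengths (3, 3); label the merged cluster TY
  updated: d(DJ,TY)=101/4, d(HV,TY)=19
iteration 4: select HV,TY (d=19); attach at lengths (8, 13/2); label the merged cluster HTVY
  updated: d(DJ,HTVY)=205/8
iteration 5: select DJ,HTVY (d=205/8); attach at lengths (157/16, 53/16); label the merged cluster DHJTVY
final tree: ((D:3,J:3):157/16,((H:3/2,V:3/2):8,(T:3,Y:3):13/2):53/16)
total length: 341/8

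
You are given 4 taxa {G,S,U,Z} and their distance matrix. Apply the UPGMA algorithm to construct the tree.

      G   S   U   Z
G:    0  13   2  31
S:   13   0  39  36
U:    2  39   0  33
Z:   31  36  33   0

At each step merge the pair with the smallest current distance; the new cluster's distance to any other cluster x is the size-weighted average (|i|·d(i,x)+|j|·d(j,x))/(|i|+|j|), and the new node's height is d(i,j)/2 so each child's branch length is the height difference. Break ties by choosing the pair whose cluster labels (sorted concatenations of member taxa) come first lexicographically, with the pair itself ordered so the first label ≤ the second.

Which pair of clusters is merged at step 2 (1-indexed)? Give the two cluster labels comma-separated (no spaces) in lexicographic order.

GU,S

1. join G+U (d=2) ⇒ GU; edges |G|=1, |U|=1
  updated: d(GU,S)=26, d(GU,Z)=32
2. join GU+S (d=26) ⇒ GSU; edges |GU|=12, |S|=13
  updated: d(GSU,Z)=100/3
3. join GSU+Z (d=100/3) ⇒ GSUZ; edges |GSU|=11/3, |Z|=50/3
final tree: (((G:1,U:1):12,S:13):11/3,Z:50/3)
total length: 142/3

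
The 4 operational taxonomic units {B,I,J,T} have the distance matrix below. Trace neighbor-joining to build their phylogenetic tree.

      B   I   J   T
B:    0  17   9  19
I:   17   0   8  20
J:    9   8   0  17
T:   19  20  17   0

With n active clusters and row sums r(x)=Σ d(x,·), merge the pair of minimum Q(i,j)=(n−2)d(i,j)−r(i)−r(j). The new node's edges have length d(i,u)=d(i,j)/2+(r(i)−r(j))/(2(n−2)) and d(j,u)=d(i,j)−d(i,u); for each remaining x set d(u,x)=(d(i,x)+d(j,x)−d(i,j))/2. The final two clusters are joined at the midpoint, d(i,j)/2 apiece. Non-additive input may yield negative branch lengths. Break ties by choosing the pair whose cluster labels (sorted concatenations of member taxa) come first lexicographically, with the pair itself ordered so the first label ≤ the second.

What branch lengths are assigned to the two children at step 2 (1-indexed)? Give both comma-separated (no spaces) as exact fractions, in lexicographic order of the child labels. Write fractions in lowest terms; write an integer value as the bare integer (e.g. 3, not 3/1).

step 1: merge (B,T) at d=19, Q=-63; branch lengths B→27/4, T→49/4; new cluster BT
  updated: d(BT,I)=9, d(BT,J)=7/2
step 2: merge (BT,I) at d=9, Q=-41/2; branch lengths BT→9/4, I→27/4; new cluster BIT
  updated: d(BIT,J)=5/4
step 3: merge (BIT,J) at d=5/4; branch lengths BIT→5/8, J→5/8; new cluster BIJT
final tree: (((B:27/4,T:49/4):9/4,I:27/4):5/8,J:5/8)
total length: 117/4

9/4,27/4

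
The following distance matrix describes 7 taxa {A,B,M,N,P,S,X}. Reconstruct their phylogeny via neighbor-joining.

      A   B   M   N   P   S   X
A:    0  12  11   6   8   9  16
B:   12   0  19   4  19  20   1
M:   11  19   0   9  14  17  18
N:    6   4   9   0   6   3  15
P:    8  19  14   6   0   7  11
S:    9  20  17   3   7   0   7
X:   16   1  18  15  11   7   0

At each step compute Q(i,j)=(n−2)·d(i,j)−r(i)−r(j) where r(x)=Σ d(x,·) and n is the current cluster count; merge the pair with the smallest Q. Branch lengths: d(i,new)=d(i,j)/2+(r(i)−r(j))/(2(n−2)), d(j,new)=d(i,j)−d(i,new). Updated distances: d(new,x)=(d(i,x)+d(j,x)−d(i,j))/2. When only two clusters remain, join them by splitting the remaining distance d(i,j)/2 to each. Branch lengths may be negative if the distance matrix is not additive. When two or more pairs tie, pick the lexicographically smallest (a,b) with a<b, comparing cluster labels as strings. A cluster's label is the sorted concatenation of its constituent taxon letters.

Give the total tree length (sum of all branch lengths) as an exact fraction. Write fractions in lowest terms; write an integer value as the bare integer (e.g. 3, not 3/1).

491/16

1. join B+X (d=1, Q=-138) ⇒ BX; edges |B|=6/5, |X|=-1/5
  updated: d(A,BX)=27/2, d(BX,M)=18, d(BX,N)=9, d(BX,P)=29/2, d(BX,S)=13
2. join A+M (d=11, Q=-145/2) ⇒ AM; edges |A|=45/16, |M|=131/16
  updated: d(AM,BX)=41/4, d(AM,N)=2, d(AM,P)=11/2, d(AM,S)=15/2
3. join P+S (d=7, Q=-85/2) ⇒ PS; edges |P|=47/12, |S|=37/12
  updated: d(AM,PS)=3, d(BX,PS)=41/4, d(N,PS)=1
4. join AM+BX (d=41/4, Q=-97/4) ⇒ ABMX; edges |AM|=25/16, |BX|=139/16
  updated: d(ABMX,N)=3/8, d(ABMX,PS)=3/2
5. join ABMX+N (d=3/8, Q=-23/8) ⇒ ABMNX; edges |ABMX|=7/16, |N|=-1/16
  updated: d(ABMNX,PS)=17/16
6. join ABMNX+PS (d=17/16) ⇒ ABMNPSX; edges |ABMNX|=17/32, |PS|=17/32
final tree: ((((A:45/16,M:131/16):25/16,(B:6/5,X:-1/5):139/16):7/16,N:-1/16):17/32,(P:47/12,S:37/12):17/32)
total length: 491/16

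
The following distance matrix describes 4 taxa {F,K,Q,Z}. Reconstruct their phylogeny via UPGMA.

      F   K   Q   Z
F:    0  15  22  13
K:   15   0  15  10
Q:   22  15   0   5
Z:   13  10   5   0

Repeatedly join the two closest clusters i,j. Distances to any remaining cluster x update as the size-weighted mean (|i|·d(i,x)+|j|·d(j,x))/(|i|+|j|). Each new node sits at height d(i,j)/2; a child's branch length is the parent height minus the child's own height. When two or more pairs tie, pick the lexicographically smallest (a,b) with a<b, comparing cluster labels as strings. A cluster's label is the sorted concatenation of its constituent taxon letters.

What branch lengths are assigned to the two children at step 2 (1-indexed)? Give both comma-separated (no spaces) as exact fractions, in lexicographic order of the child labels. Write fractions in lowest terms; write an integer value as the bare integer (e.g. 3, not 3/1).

25/4,15/4

step 1: merge (Q,Z) at d=5; branch lengths Q→5/2, Z→5/2; new cluster QZ
  updated: d(F,QZ)=35/2, d(K,QZ)=25/2
step 2: merge (K,QZ) at d=25/2; branch lengths K→25/4, QZ→15/4; new cluster KQZ
  updated: d(F,KQZ)=50/3
step 3: merge (F,KQZ) at d=50/3; branch lengths F→25/3, KQZ→25/12; new cluster FKQZ
final tree: (F:25/3,(K:25/4,(Q:5/2,Z:5/2):15/4):25/12)
total length: 305/12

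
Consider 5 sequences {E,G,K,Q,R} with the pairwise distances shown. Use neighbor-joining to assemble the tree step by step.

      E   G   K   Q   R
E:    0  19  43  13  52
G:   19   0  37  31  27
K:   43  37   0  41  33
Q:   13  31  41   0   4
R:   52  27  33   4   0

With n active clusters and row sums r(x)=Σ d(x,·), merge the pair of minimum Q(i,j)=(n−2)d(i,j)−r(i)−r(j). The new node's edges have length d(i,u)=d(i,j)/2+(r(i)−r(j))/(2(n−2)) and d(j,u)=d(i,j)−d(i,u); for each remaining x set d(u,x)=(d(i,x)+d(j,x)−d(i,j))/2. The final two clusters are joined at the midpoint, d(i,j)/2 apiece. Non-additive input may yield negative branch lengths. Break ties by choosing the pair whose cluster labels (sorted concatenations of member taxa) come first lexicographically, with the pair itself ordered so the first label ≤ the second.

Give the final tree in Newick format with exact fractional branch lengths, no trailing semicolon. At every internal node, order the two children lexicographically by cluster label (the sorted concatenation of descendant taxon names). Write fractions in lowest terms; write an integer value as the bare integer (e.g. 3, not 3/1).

(((E:95/8,G:57/8):59/8,K:185/8):95/16,(Q:-5/2,R:13/2):95/16)

step 1: merge (Q,R) at d=4, Q=-193; branch lengths Q→-5/2, R→13/2; new cluster QR
  updated: d(E,QR)=61/2, d(G,QR)=27, d(K,QR)=35
step 2: merge (E,G) at d=19, Q=-275/2; branch lengths E→95/8, G→57/8; new cluster EG
  updated: d(EG,K)=61/2, d(EG,QR)=77/4
step 3: merge (EG,K) at d=61/2, Q=-339/4; branch lengths EG→59/8, K→185/8; new cluster EGK
  updated: d(EGK,QR)=95/8
step 4: merge (EGK,QR) at d=95/8; branch lengths EGK→95/16, QR→95/16; new cluster EGKQR
final tree: (((E:95/8,G:57/8):59/8,K:185/8):95/16,(Q:-5/2,R:13/2):95/16)
total length: 523/8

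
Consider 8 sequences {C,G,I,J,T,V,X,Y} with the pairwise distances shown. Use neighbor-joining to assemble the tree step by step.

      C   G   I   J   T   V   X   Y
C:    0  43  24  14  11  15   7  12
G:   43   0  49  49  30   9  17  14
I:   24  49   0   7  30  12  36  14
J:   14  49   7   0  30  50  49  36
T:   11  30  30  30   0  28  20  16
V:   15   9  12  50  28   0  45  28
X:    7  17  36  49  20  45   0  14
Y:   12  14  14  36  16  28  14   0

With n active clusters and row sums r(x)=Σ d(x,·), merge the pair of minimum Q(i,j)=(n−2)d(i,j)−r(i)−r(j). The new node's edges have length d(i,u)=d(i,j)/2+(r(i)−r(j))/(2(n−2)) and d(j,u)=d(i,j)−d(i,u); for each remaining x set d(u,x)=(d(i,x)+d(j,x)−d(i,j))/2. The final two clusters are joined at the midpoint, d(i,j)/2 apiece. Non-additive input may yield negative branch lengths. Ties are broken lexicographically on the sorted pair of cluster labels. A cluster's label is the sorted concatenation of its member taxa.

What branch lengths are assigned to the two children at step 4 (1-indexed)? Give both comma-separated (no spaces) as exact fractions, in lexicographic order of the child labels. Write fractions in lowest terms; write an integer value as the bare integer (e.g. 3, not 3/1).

97/24,191/24

1. join I+J (d=7, Q=-365) ⇒ IJ; edges |I|=-7/4, |J|=35/4
  updated: d(C,IJ)=31/2, d(G,IJ)=91/2, d(IJ,T)=53/2, d(IJ,V)=55/2, d(IJ,X)=39, d(IJ,Y)=43/2
2. join G+V (d=9, Q=-266) ⇒ GV; edges |G|=51/10, |V|=39/10
  updated: d(C,GV)=49/2, d(GV,IJ)=32, d(GV,T)=49/2, d(GV,X)=53/2, d(GV,Y)=33/2
3. join C+X (d=7, Q=-297/2) ⇒ CX; edges |C|=-17/16, |X|=129/16
  updated: d(CX,GV)=22, d(CX,IJ)=95/4, d(CX,T)=12, d(CX,Y)=19/2
4. join CX+T (d=12, Q=-441/4) ⇒ CTX; edges |CX|=97/24, |T|=191/24
  updated: d(CTX,GV)=69/4, d(CTX,IJ)=153/8, d(CTX,Y)=27/4
5. join CTX+IJ (d=153/8, Q=-155/2) ⇒ CIJTX; edges |CTX|=35/16, |IJ|=271/16
  updated: d(CIJTX,GV)=241/16, d(CIJTX,Y)=73/16
6. join CIJTX+GV (d=241/16, Q=-289/8) ⇒ CGIJTVX; edges |CIJTX|=25/16, |GV|=27/2
  updated: d(CGIJTVX,Y)=3
7. join CGIJTVX+Y (d=3) ⇒ CGIJTVXY; edges |CGIJTVX|=3/2, |Y|=3/2
final tree: (((((C:-17/16,X:129/16):97/24,T:191/24):35/16,(I:-7/4,J:35/4):271/16):25/16,(G:51/10,V:39/10):27/2):3/2,Y:3/2)
total length: 1155/16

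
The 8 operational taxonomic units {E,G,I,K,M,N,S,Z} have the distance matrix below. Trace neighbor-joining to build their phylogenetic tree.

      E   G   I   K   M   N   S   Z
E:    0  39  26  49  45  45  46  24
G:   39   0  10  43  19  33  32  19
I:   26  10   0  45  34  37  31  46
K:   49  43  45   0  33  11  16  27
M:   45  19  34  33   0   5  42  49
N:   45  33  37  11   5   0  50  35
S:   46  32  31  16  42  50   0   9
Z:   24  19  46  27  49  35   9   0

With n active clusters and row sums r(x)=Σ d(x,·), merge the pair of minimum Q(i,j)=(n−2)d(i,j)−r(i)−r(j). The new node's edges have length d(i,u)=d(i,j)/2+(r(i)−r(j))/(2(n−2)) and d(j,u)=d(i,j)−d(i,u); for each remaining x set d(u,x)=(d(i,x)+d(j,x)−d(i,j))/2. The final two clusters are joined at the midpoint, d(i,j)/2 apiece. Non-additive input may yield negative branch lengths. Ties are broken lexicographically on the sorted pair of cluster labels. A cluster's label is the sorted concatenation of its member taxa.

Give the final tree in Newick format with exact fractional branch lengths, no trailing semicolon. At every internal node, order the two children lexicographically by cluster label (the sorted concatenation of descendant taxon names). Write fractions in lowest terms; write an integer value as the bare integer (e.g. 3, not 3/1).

step 1: merge (M,N) at d=5, Q=-413; branch lengths M→41/12, N→19/12; new cluster MN
  updated: d(E,MN)=85/2, d(G,MN)=47/2, d(I,MN)=33, d(K,MN)=39/2, d(MN,S)=87/2, d(MN,Z)=79/2
step 2: merge (G,I) at d=10, Q=-615/2; branch lengths G→51/20, I→149/20; new cluster GI
  updated: d(E,GI)=55/2, d(GI,K)=39, d(GI,MN)=93/4, d(GI,S)=53/2, d(GI,Z)=55/2
step 3: merge (K,MN) at d=39/2, Q=-963/4; branch lengths K→241/32, MN→383/32; new cluster KMN
  updated: d(E,KMN)=36, d(GI,KMN)=171/8, d(KMN,S)=20, d(KMN,Z)=47/2
step 4: merge (S,Z) at d=9, Q=-317/2; branch lengths S→89/12, Z→19/12; new cluster SZ
  updated: d(E,SZ)=61/2, d(GI,SZ)=45/2, d(KMN,SZ)=69/4
step 5: merge (E,GI) at d=55/2, Q=-883/8; branch lengths E→621/32, GI→259/32; new cluster EGI
  updated: d(EGI,KMN)=239/16, d(EGI,SZ)=51/4
step 6: merge (EGI,KMN) at d=239/16, Q=-719/16; branch lengths EGI→167/32, KMN→311/32; new cluster EGIKMN
  updated: d(EGIKMN,SZ)=241/32
step 7: merge (EGIKMN,SZ) at d=241/32; branch lengths EGIKMN→241/64, SZ→241/64; new cluster EGIKMNSZ
final tree: (((E:621/32,(G:51/20,I:149/20):259/32):167/32,(K:241/32,(M:41/12,N:19/12):383/32):311/32):241/64,(S:89/12,Z:19/12):241/64)
total length: 2991/32

(((E:621/32,(G:51/20,I:149/20):259/32):167/32,(K:241/32,(M:41/12,N:19/12):383/32):311/32):241/64,(S:89/12,Z:19/12):241/64)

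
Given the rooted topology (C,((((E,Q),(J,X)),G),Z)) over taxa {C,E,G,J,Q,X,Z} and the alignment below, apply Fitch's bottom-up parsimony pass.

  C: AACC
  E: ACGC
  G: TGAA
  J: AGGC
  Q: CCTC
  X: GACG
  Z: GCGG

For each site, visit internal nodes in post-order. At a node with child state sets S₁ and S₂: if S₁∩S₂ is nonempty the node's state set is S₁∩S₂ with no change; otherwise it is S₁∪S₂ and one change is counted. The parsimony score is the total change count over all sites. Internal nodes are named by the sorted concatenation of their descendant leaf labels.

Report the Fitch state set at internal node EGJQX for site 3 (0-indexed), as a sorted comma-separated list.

A,C

EQ@0: {A} ∪ {C} = {A,C} (union, +1)
JX@0: {A} ∪ {G} = {A,G} (union, +1)
EJQX@0: {A,C} ∩ {A,G} = {A} (intersection, +0)
EGJQX@0: {A} ∪ {T} = {A,T} (union, +1)
EGJQXZ@0: {A,T} ∪ {G} = {A,G,T} (union, +1)
CEGJQXZ@0: {A} ∩ {A,G,T} = {A} (intersection, +0)
EQ@1: {C} ∩ {C} = {C} (intersection, +0)
JX@1: {G} ∪ {A} = {A,G} (union, +1)
EJQX@1: {C} ∪ {A,G} = {A,C,G} (union, +1)
EGJQX@1: {A,C,G} ∩ {G} = {G} (intersection, +0)
EGJQXZ@1: {G} ∪ {C} = {C,G} (union, +1)
CEGJQXZ@1: {A} ∪ {C,G} = {A,C,G} (union, +1)
EQ@2: {G} ∪ {T} = {G,T} (union, +1)
JX@2: {G} ∪ {C} = {C,G} (union, +1)
EJQX@2: {G,T} ∩ {C,G} = {G} (intersection, +0)
EGJQX@2: {G} ∪ {A} = {A,G} (union, +1)
EGJQXZ@2: {A,G} ∩ {G} = {G} (intersection, +0)
CEGJQXZ@2: {C} ∪ {G} = {C,G} (union, +1)
EQ@3: {C} ∩ {C} = {C} (intersection, +0)
JX@3: {C} ∪ {G} = {C,G} (union, +1)
EJQX@3: {C} ∩ {C,G} = {C} (intersection, +0)
EGJQX@3: {C} ∪ {A} = {A,C} (union, +1)
EGJQXZ@3: {A,C} ∪ {G} = {A,C,G} (union, +1)
CEGJQXZ@3: {C} ∩ {A,C,G} = {C} (intersection, +0)
per-site changes: [4, 4, 4, 3]; total = 15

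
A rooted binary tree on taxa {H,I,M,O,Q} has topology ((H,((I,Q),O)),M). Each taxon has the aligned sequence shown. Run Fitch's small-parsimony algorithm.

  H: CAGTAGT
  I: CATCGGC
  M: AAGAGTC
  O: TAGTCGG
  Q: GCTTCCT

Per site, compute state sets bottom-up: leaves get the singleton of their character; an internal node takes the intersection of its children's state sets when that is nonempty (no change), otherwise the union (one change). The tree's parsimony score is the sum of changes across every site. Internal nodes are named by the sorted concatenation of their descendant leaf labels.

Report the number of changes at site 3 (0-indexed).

[col 0] IQ: children I:{C}, Q:{G} ∪→ {C,G}; cost 1
[col 0] IOQ: children IQ:{C,G}, O:{T} ∪→ {C,G,T}; cost 1
[col 0] HIOQ: children H:{C}, IOQ:{C,G,T} ∩→ {C}; cost 0
[col 0] HIMOQ: children HIOQ:{C}, M:{A} ∪→ {A,C}; cost 1
[col 1] IQ: children I:{A}, Q:{C} ∪→ {A,C}; cost 1
[col 1] IOQ: children IQ:{A,C}, O:{A} ∩→ {A}; cost 0
[col 1] HIOQ: children H:{A}, IOQ:{A} ∩→ {A}; cost 0
[col 1] HIMOQ: children HIOQ:{A}, M:{A} ∩→ {A}; cost 0
[col 2] IQ: children I:{T}, Q:{T} ∩→ {T}; cost 0
[col 2] IOQ: children IQ:{T}, O:{G} ∪→ {G,T}; cost 1
[col 2] HIOQ: children H:{G}, IOQ:{G,T} ∩→ {G}; cost 0
[col 2] HIMOQ: children HIOQ:{G}, M:{G} ∩→ {G}; cost 0
[col 3] IQ: children I:{C}, Q:{T} ∪→ {C,T}; cost 1
[col 3] IOQ: children IQ:{C,T}, O:{T} ∩→ {T}; cost 0
[col 3] HIOQ: children H:{T}, IOQ:{T} ∩→ {T}; cost 0
[col 3] HIMOQ: children HIOQ:{T}, M:{A} ∪→ {A,T}; cost 1
[col 4] IQ: children I:{G}, Q:{C} ∪→ {C,G}; cost 1
[col 4] IOQ: children IQ:{C,G}, O:{C} ∩→ {C}; cost 0
[col 4] HIOQ: children H:{A}, IOQ:{C} ∪→ {A,C}; cost 1
[col 4] HIMOQ: children HIOQ:{A,C}, M:{G} ∪→ {A,C,G}; cost 1
[col 5] IQ: children I:{G}, Q:{C} ∪→ {C,G}; cost 1
[col 5] IOQ: children IQ:{C,G}, O:{G} ∩→ {G}; cost 0
[col 5] HIOQ: children H:{G}, IOQ:{G} ∩→ {G}; cost 0
[col 5] HIMOQ: children HIOQ:{G}, M:{T} ∪→ {G,T}; cost 1
[col 6] IQ: children I:{C}, Q:{T} ∪→ {C,T}; cost 1
[col 6] IOQ: children IQ:{C,T}, O:{G} ∪→ {C,G,T}; cost 1
[col 6] HIOQ: children H:{T}, IOQ:{C,G,T} ∩→ {T}; cost 0
[col 6] HIMOQ: children HIOQ:{T}, M:{C} ∪→ {C,T}; cost 1
per-site changes: [3, 1, 1, 2, 3, 2, 3]; total = 15

2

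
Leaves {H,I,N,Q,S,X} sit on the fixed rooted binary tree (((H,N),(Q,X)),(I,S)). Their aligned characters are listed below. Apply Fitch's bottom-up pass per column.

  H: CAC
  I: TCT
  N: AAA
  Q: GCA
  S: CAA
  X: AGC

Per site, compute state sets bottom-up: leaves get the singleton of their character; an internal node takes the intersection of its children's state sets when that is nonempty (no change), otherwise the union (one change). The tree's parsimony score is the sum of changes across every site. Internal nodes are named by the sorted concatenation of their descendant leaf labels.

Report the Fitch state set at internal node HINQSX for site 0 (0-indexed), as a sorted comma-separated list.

A,C,T

[col 0] HN: children H:{C}, N:{A} ∪→ {A,C}; cost 1
[col 0] QX: children Q:{G}, X:{A} ∪→ {A,G}; cost 1
[col 0] HNQX: children HN:{A,C}, QX:{A,G} ∩→ {A}; cost 0
[col 0] IS: children I:{T}, S:{C} ∪→ {C,T}; cost 1
[col 0] HINQSX: children HNQX:{A}, IS:{C,T} ∪→ {A,C,T}; cost 1
[col 1] HN: children H:{A}, N:{A} ∩→ {A}; cost 0
[col 1] QX: children Q:{C}, X:{G} ∪→ {C,G}; cost 1
[col 1] HNQX: children HN:{A}, QX:{C,G} ∪→ {A,C,G}; cost 1
[col 1] IS: children I:{C}, S:{A} ∪→ {A,C}; cost 1
[col 1] HINQSX: children HNQX:{A,C,G}, IS:{A,C} ∩→ {A,C}; cost 0
[col 2] HN: children H:{C}, N:{A} ∪→ {A,C}; cost 1
[col 2] QX: children Q:{A}, X:{C} ∪→ {A,C}; cost 1
[col 2] HNQX: children HN:{A,C}, QX:{A,C} ∩→ {A,C}; cost 0
[col 2] IS: children I:{T}, S:{A} ∪→ {A,T}; cost 1
[col 2] HINQSX: children HNQX:{A,C}, IS:{A,T} ∩→ {A}; cost 0
per-site changes: [4, 3, 3]; total = 10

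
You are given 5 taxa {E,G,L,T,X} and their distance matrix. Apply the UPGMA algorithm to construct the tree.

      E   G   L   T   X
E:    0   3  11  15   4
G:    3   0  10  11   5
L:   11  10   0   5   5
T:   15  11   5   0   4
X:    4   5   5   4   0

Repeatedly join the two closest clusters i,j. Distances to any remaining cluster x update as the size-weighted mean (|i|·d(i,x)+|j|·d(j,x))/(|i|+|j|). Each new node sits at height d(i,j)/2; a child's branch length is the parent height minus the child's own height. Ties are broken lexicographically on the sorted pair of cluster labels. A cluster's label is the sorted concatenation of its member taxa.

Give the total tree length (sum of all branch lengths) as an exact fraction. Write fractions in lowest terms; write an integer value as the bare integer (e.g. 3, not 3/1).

1. join E+G (d=3) ⇒ EG; edges |E|=3/2, |G|=3/2
  updated: d(EG,L)=21/2, d(EG,T)=13, d(EG,X)=9/2
2. join T+X (d=4) ⇒ TX; edges |T|=2, |X|=2
  updated: d(EG,TX)=35/4, d(L,TX)=5
3. join L+TX (d=5) ⇒ LTX; edges |L|=5/2, |TX|=1/2
  updated: d(EG,LTX)=28/3
4. join EG+LTX (d=28/3) ⇒ EGLTX; edges |EG|=19/6, |LTX|=13/6
final tree: ((E:3/2,G:3/2):19/6,(L:5/2,(T:2,X:2):1/2):13/6)
total length: 46/3

46/3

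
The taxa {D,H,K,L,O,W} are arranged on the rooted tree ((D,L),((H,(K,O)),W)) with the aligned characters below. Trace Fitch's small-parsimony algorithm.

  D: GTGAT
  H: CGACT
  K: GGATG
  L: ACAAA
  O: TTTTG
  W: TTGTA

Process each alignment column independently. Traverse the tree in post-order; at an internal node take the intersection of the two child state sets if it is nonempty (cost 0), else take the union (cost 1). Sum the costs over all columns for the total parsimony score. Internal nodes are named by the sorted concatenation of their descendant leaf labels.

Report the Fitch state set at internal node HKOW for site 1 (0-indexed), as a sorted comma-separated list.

site 0, node DL: D={G} ∪ L={A} → {A,G} (+1)
site 0, node KO: K={G} ∪ O={T} → {G,T} (+1)
site 0, node HKO: H={C} ∪ KO={G,T} → {C,G,T} (+1)
site 0, node HKOW: HKO={C,G,T} ∩ W={T} → {T} (+0)
site 0, node DHKLOW: DL={A,G} ∪ HKOW={T} → {A,G,T} (+1)
site 1, node DL: D={T} ∪ L={C} → {C,T} (+1)
site 1, node KO: K={G} ∪ O={T} → {G,T} (+1)
site 1, node HKO: H={G} ∩ KO={G,T} → {G} (+0)
site 1, node HKOW: HKO={G} ∪ W={T} → {G,T} (+1)
site 1, node DHKLOW: DL={C,T} ∩ HKOW={G,T} → {T} (+0)
site 2, node DL: D={G} ∪ L={A} → {A,G} (+1)
site 2, node KO: K={A} ∪ O={T} → {A,T} (+1)
site 2, node HKO: H={A} ∩ KO={A,T} → {A} (+0)
site 2, node HKOW: HKO={A} ∪ W={G} → {A,G} (+1)
site 2, node DHKLOW: DL={A,G} ∩ HKOW={A,G} → {A,G} (+0)
site 3, node DL: D={A} ∩ L={A} → {A} (+0)
site 3, node KO: K={T} ∩ O={T} → {T} (+0)
site 3, node HKO: H={C} ∪ KO={T} → {C,T} (+1)
site 3, node HKOW: HKO={C,T} ∩ W={T} → {T} (+0)
site 3, node DHKLOW: DL={A} ∪ HKOW={T} → {A,T} (+1)
site 4, node DL: D={T} ∪ L={A} → {A,T} (+1)
site 4, node KO: K={G} ∩ O={G} → {G} (+0)
site 4, node HKO: H={T} ∪ KO={G} → {G,T} (+1)
site 4, node HKOW: HKO={G,T} ∪ W={A} → {A,G,T} (+1)
site 4, node DHKLOW: DL={A,T} ∩ HKOW={A,G,T} → {A,T} (+0)
per-site changes: [4, 3, 3, 2, 3]; total = 15

G,T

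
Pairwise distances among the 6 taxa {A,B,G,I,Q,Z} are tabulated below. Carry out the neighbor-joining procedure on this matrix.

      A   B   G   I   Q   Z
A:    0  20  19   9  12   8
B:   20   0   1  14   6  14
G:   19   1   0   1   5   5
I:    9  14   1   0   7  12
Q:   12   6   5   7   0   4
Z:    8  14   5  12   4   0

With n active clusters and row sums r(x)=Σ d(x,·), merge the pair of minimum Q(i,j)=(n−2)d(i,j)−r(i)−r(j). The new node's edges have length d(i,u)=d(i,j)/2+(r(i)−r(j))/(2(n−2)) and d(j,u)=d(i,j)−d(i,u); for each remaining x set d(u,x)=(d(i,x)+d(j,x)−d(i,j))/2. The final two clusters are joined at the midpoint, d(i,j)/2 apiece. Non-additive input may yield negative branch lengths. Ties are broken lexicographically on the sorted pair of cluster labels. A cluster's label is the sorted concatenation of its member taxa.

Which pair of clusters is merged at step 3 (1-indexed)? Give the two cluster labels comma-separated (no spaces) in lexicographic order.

AZ,Q

step 1: merge (B,G) at d=1, Q=-82; branch lengths B→7/2, G→-5/2; new cluster BG
  updated: d(A,BG)=19, d(BG,I)=7, d(BG,Q)=5, d(BG,Z)=9
step 2: merge (A,Z) at d=8, Q=-57; branch lengths A→13/2, Z→3/2; new cluster AZ
  updated: d(AZ,BG)=10, d(AZ,I)=13/2, d(AZ,Q)=4
step 3: merge (AZ,Q) at d=4, Q=-57/2; branch lengths AZ→25/8, Q→7/8; new cluster AQZ
  updated: d(AQZ,BG)=11/2, d(AQZ,I)=19/4
step 4: merge (AQZ,BG) at d=11/2, Q=-69/4; branch lengths AQZ→13/8, BG→31/8; new cluster ABGQZ
  updated: d(ABGQZ,I)=25/8
step 5: merge (ABGQZ,I) at d=25/8; branch lengths ABGQZ→25/16, I→25/16; new cluster ABGIQZ
final tree: ((((A:13/2,Z:3/2):25/8,Q:7/8):13/8,(B:7/2,G:-5/2):31/8):25/16,I:25/16)
total length: 173/8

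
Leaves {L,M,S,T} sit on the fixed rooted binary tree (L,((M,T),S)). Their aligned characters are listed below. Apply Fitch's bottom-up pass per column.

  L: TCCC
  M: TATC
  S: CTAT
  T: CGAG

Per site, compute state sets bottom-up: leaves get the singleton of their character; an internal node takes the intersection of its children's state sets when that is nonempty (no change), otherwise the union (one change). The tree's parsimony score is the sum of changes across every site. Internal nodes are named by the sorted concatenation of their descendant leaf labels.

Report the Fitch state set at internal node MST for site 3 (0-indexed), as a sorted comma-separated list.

C,G,T

MT@0: {T} ∪ {C} = {C,T} (union, +1)
MST@0: {C,T} ∩ {C} = {C} (intersection, +0)
LMST@0: {T} ∪ {C} = {C,T} (union, +1)
MT@1: {A} ∪ {G} = {A,G} (union, +1)
MST@1: {A,G} ∪ {T} = {A,G,T} (union, +1)
LMST@1: {C} ∪ {A,G,T} = {A,C,G,T} (union, +1)
MT@2: {T} ∪ {A} = {A,T} (union, +1)
MST@2: {A,T} ∩ {A} = {A} (intersection, +0)
LMST@2: {C} ∪ {A} = {A,C} (union, +1)
MT@3: {C} ∪ {G} = {C,G} (union, +1)
MST@3: {C,G} ∪ {T} = {C,G,T} (union, +1)
LMST@3: {C} ∩ {C,G,T} = {C} (intersection, +0)
per-site changes: [2, 3, 2, 2]; total = 9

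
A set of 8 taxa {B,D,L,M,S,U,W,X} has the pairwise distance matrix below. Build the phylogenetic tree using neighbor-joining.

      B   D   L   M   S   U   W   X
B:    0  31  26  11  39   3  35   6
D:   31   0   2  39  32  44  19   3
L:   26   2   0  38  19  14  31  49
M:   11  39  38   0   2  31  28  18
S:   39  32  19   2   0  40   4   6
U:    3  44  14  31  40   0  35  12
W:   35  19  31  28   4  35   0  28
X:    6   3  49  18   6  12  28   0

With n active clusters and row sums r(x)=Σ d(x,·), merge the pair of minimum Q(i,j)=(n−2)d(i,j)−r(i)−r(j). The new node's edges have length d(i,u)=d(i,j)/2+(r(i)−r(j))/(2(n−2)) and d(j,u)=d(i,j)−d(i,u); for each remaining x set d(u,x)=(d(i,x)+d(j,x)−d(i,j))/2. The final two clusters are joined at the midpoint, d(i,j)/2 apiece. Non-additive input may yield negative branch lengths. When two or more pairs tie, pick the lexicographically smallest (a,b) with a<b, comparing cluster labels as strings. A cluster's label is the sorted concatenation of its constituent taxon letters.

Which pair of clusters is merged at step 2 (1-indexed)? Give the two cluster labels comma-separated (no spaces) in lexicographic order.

step 1: merge (D,L) at d=2, Q=-337; branch lengths D→1/4, L→7/4; new cluster DL
  updated: d(B,DL)=55/2, d(DL,M)=75/2, d(DL,S)=49/2, d(DL,U)=28, d(DL,W)=24, d(DL,X)=25
step 2: merge (B,U) at d=3, Q=-511/2; branch lengths B→-5/4, U→17/4; new cluster BU
  updated: d(BU,DL)=105/4, d(BU,M)=39/2, d(BU,S)=38, d(BU,W)=67/2, d(BU,X)=15/2
step 3: merge (BU,X) at d=15/2, Q=-717/4; branch lengths BU→281/32, X→-41/32; new cluster BUX
  updated: d(BUX,DL)=175/8, d(BUX,M)=15, d(BUX,S)=73/4, d(BUX,W)=27
step 4: merge (M,S) at d=2, Q=-501/4; branch lengths M→53/8, S→-37/8; new cluster MS
  updated: d(BUX,MS)=125/8, d(DL,MS)=30, d(MS,W)=15
step 5: merge (BUX,DL) at d=175/8, Q=-773/8; branch lengths BUX→259/32, DL→441/32; new cluster BDLUX
  updated: d(BDLUX,MS)=95/8, d(BDLUX,W)=233/16
step 6: merge (BDLUX,MS) at d=95/8, Q=-663/16; branch lengths BDLUX→183/32, MS→197/32; new cluster BDLMSUX
  updated: d(BDLMSUX,W)=283/32
step 7: merge (BDLMSUX,W) at d=283/32; branch lengths BDLMSUX→283/64, W→283/64; new cluster BDLMSUWX
final tree: (((((B:-5/4,U:17/4):281/32,X:-41/32):259/32,(D:1/4,L:7/4):441/32):183/32,(M:53/8,S:-37/8):197/32):283/64,W:283/64)
total length: 1827/32

B,U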